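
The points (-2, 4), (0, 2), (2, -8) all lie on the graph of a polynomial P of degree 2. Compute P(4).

Forward differences of the values at t = -2, 0, 2:
  P  : 4  2  -8
  Δ  : -2  -10
  Δ^2: -8
The second differences are constant, confirming degree 2.
Interpolating (Newton forward form) and evaluating at t = 4 gives P(4) = -26.

-26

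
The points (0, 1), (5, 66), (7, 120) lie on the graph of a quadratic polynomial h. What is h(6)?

Using the Lagrange interpolation formula with nodes 0, 5, 7:
  L_0(s) = (s - 5)(s - 7) / 35
  L_1(s) = s(s - 7) / -10
  L_2(s) = s(s - 5) / 14
Then h(s) = 1·L_0(s) + 66·L_1(s) + 120·L_2(s).
Expanding and collecting terms gives h(s) = 2s^2 + 3s + 1.
Evaluating at s = 6: h(6) = 91.

91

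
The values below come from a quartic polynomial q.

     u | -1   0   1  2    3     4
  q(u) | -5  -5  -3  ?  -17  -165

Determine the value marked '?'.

7

The 5 known points determine the degree-4 polynomial uniquely.
Write q(u) = au^4 + bu^3 + cu^2 + du + e. Substituting each data point gives a linear system:
  a - b + c - d + e = -5
  e = -5
  a + b + c + d + e = -3
  81a + 27b + 9c + 3d + e = -17
  256a + 64b + 16c + 4d + e = -165
Solving the system yields a = -2, b = 5, c = 3, d = -4, e = -5.
So q(u) = -2u⁴ + 5u³ + 3u² - 4u - 5.
Then q(2) = 7.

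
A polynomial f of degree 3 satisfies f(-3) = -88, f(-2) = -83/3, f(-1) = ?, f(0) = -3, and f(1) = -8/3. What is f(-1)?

The 4 known points determine the degree-3 polynomial uniquely.
Write f(u) = au^3 + bu^2 + cu + d. Substituting each data point gives a linear system:
  -27a + 9b - 3c + d = -88
  -8a + 4b - 2c + d = -83/3
  d = -3
  a + b + c + d = -8/3
Solving the system yields a = 3, b = -1, c = -5/3, d = -3.
So f(u) = 3u^3 - u^2 - (5/3)u - 3.
Then f(-1) = -16/3.

-16/3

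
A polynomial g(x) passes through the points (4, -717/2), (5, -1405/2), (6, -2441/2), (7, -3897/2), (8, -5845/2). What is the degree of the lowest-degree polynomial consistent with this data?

Forward differences of the values at x = 4, 5, 6, 7, 8:
  g  : -717/2  -1405/2  -2441/2  -3897/2  -5845/2
  Δ  : -344  -518  -728  -974
  Δ^2: -174  -210  -246
  Δ^3: -36  -36
  Δ^4: 0
The third differences are constant (-36) and nonzero, while all higher differences vanish, so the minimal degree is 3.

3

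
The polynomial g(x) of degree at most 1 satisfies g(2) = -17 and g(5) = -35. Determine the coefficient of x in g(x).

Write g(x) = ax + b. Substituting each data point gives a linear system:
  2a + b = -17
  5a + b = -35
Solving the system yields a = -6, b = -5.
So g(x) = -6x - 5.
The leading coefficient is -6.

-6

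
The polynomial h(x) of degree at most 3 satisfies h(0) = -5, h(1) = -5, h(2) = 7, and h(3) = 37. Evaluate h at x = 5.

Forward differences of the values at x = 0, 1, 2, 3:
  h  : -5  -5  7  37
  Δ  : 0  12  30
  Δ^2: 12  18
  Δ^3: 6
The third differences are constant, confirming degree 3.
Interpolating (Newton forward form) and evaluating at x = 5 gives h(5) = 175.

175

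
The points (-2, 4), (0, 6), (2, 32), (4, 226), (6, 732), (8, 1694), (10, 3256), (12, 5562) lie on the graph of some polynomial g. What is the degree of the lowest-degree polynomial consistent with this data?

3

Forward differences of the values at u = -2, 0, 2, 4, 6, 8, 10, 12:
  g  : 4  6  32  226  732  1694  3256  5562
  Δ  : 2  26  194  506  962  1562  2306
  Δ^2: 24  168  312  456  600  744
  Δ^3: 144  144  144  144  144
  Δ^4: 0  0  0  0
  Δ^5: 0  0  0
  Δ^6: 0  0
  Δ^7: 0
The third differences are constant (144) and nonzero, while all higher differences vanish, so the minimal degree is 3.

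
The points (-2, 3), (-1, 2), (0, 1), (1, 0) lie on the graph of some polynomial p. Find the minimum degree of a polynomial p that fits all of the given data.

1

Forward differences of the values at u = -2, -1, 0, 1:
  p  : 3  2  1  0
  Δ  : -1  -1  -1
  Δ^2: 0  0
  Δ^3: 0
The first differences are constant (-1) and nonzero, while all higher differences vanish, so the minimal degree is 1.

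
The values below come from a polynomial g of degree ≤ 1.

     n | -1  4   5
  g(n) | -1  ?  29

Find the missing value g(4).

24

The 2 known points determine the degree-1 polynomial uniquely.
Write g(n) = an + b. Substituting each data point gives a linear system:
  -a + b = -1
  5a + b = 29
Solving the system yields a = 5, b = 4.
So g(n) = 5n + 4.
Then g(4) = 24.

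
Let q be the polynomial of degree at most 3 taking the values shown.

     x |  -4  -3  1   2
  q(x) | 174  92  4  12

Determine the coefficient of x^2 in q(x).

6

Write q(x) = ax^3 + bx^2 + cx + d. Substituting each data point gives a linear system:
  -64a + 16b - 4c + d = 174
  -27a + 9b - 3c + d = 92
  a + b + c + d = 4
  8a + 4b + 2c + d = 12
Solving the system yields a = -1, b = 6, c = -3, d = 2.
So q(x) = -x^3 + 6x^2 - 3x + 2.
The coefficient of x^2 is 6.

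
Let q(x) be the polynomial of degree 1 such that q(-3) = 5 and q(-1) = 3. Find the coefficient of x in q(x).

Write q(x) = ax + b. Substituting each data point gives a linear system:
  -3a + b = 5
  -a + b = 3
Solving the system yields a = -1, b = 2.
So q(x) = -x + 2.
The leading coefficient is -1.

-1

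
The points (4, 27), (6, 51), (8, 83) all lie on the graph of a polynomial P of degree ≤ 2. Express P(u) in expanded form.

P(u) = u^2 + 2u + 3

Write P(u) = au^2 + bu + c. Substituting each data point gives a linear system:
  16a + 4b + c = 27
  36a + 6b + c = 51
  64a + 8b + c = 83
Solving the system yields a = 1, b = 2, c = 3.
So P(u) = u^2 + 2u + 3.
Check: P(8) = 83. ✓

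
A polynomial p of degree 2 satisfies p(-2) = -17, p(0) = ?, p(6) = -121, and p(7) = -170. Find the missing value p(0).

The 3 known points determine the degree-2 polynomial uniquely.
Write p(n) = an^2 + bn + c. Substituting each data point gives a linear system:
  4a - 2b + c = -17
  36a + 6b + c = -121
  49a + 7b + c = -170
Solving the system yields a = -4, b = 3, c = 5.
So p(n) = -4n^2 + 3n + 5.
Then p(0) = 5.

5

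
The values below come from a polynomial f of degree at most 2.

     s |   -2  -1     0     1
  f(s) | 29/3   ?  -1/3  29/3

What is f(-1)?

The 3 known points determine the degree-2 polynomial uniquely.
Write f(s) = as^2 + bs + c. Substituting each data point gives a linear system:
  4a - 2b + c = 29/3
  c = -1/3
  a + b + c = 29/3
Solving the system yields a = 5, b = 5, c = -1/3.
So f(s) = 5s² + 5s - 1/3.
Then f(-1) = -1/3.

-1/3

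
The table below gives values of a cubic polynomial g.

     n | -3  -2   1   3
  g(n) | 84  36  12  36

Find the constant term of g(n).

Write g(n) = an^3 + bn^2 + cn + d. Substituting each data point gives a linear system:
  -27a + 9b - 3c + d = 84
  -8a + 4b - 2c + d = 36
  a + b + c + d = 12
  27a + 9b + 3c + d = 36
Solving the system yields a = -1, b = 6, c = 1, d = 6.
So g(n) = -n³ + 6n² + n + 6.
The constant term is 6.

6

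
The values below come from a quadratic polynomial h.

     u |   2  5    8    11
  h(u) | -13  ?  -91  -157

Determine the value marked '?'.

-43

The 3 known points determine the degree-2 polynomial uniquely.
Write h(u) = au^2 + bu + c. Substituting each data point gives a linear system:
  4a + 2b + c = -13
  64a + 8b + c = -91
  121a + 11b + c = -157
Solving the system yields a = -1, b = -3, c = -3.
So h(u) = -u^2 - 3u - 3.
Then h(5) = -43.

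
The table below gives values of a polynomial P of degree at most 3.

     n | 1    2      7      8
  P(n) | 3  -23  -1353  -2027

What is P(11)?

Using the Lagrange interpolation formula with nodes 1, 2, 7, 8:
  L_0(n) = (n - 2)(n - 7)(n - 8) / -42
  L_1(n) = (n - 1)(n - 7)(n - 8) / 30
  L_2(n) = (n - 1)(n - 2)(n - 8) / -30
  L_3(n) = (n - 1)(n - 2)(n - 7) / 42
Then P(n) = 3·L_0(n) - 23·L_1(n) - 1353·L_2(n) - 2027·L_3(n).
Expanding and collecting terms gives P(n) = -4n³ + 2n + 5.
Evaluating at n = 11: P(11) = -5297.

-5297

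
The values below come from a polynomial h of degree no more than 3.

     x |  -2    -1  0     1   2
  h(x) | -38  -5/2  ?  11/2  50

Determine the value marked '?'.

On equispaced nodes a degree-3 polynomial has vanishing fourth forward difference, so
  h(-2) - 4·h(-1) + 6·h(0) - 4·h(1) + h(2) = 0.
Substituting the known values and solving for h(0):
  6·h(0) = 0
  h(0) = 0.

0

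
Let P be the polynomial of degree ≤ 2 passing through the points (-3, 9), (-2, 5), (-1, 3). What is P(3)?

15

Using the Lagrange interpolation formula with nodes -3, -2, -1:
  L_0(s) = (s + 2)(s + 1) / 2
  L_1(s) = (s + 3)(s + 1) / -1
  L_2(s) = (s + 3)(s + 2) / 2
Then P(s) = 9·L_0(s) + 5·L_1(s) + 3·L_2(s).
Expanding and collecting terms gives P(s) = s^2 + s + 3.
Evaluating at s = 3: P(3) = 15.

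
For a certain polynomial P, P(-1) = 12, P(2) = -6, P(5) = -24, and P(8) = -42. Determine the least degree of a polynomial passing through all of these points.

Forward differences of the values at x = -1, 2, 5, 8:
  P  : 12  -6  -24  -42
  Δ  : -18  -18  -18
  Δ^2: 0  0
  Δ^3: 0
The first differences are constant (-18) and nonzero, while all higher differences vanish, so the minimal degree is 1.

1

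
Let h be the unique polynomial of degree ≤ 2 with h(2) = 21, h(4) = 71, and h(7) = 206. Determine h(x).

Write h(x) = ax^2 + bx + c. Substituting each data point gives a linear system:
  4a + 2b + c = 21
  16a + 4b + c = 71
  49a + 7b + c = 206
Solving the system yields a = 4, b = 1, c = 3.
So h(x) = 4x² + x + 3.
Check: h(2) = 21. ✓

h(x) = 4x^2 + x + 3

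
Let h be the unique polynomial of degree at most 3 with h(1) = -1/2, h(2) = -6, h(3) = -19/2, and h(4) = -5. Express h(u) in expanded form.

Write h(u) = au^3 + bu^2 + cu + d. Substituting each data point gives a linear system:
  a + b + c + d = -1/2
  8a + 4b + 2c + d = -6
  27a + 9b + 3c + d = -19/2
  64a + 16b + 4c + d = -5
Solving the system yields a = 1, b = -5, c = 5/2, d = 1.
So h(u) = u^3 - 5u^2 + (5/2)u + 1.
Check: h(2) = -6. ✓

h(u) = u^3 - 5u^2 + (5/2)u + 1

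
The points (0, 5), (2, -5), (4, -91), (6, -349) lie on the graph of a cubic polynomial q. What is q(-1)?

Using the Lagrange interpolation formula with nodes 0, 2, 4, 6:
  L_0(n) = (n - 2)(n - 4)(n - 6) / -48
  L_1(n) = n(n - 4)(n - 6) / 16
  L_2(n) = n(n - 2)(n - 6) / -16
  L_3(n) = n(n - 2)(n - 4) / 48
Then q(n) = 5·L_0(n) - 5·L_1(n) - 91·L_2(n) - 349·L_3(n).
Expanding and collecting terms gives q(n) = -2n^3 + (5/2)n^2 - 2n + 5.
Evaluating at n = -1: q(-1) = 23/2.

23/2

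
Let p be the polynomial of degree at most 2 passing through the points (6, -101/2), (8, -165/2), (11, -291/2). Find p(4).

Write p(t) = at^2 + bt + c. Substituting each data point gives a linear system:
  36a + 6b + c = -101/2
  64a + 8b + c = -165/2
  121a + 11b + c = -291/2
Solving the system yields a = -1, b = -2, c = -5/2.
So p(t) = -t² - 2t - 5/2.
Then p(4) = -53/2.

-53/2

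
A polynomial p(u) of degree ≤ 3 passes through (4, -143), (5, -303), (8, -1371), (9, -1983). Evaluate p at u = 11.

Write p(u) = au^3 + bu^2 + cu + d. Substituting each data point gives a linear system:
  64a + 16b + 4c + d = -143
  125a + 25b + 5c + d = -303
  512a + 64b + 8c + d = -1371
  729a + 81b + 9c + d = -1983
Solving the system yields a = -3, b = 2, c = 5, d = -3.
So p(u) = -3u^3 + 2u^2 + 5u - 3.
Then p(11) = -3699.

-3699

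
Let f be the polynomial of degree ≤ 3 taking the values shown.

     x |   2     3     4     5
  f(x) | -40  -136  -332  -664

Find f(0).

Forward differences of the values at x = 2, 3, 4, 5:
  f  : -40  -136  -332  -664
  Δ  : -96  -196  -332
  Δ^2: -100  -136
  Δ^3: -36
The third differences are constant, confirming degree 3.
Interpolating (Newton forward form) and evaluating at x = 0 gives f(0) = -4.

-4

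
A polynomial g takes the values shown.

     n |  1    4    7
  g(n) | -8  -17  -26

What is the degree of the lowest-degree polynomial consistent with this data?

Forward differences of the values at n = 1, 4, 7:
  g  : -8  -17  -26
  Δ  : -9  -9
  Δ^2: 0
The first differences are constant (-9) and nonzero, while all higher differences vanish, so the minimal degree is 1.

1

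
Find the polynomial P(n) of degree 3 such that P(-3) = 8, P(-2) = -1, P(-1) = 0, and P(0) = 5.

Using the Lagrange interpolation formula with nodes -3, -2, -1, 0:
  L_0(n) = (n + 2)(n + 1)n / -6
  L_1(n) = (n + 3)(n + 1)n / 2
  L_2(n) = (n + 3)(n + 2)n / -2
  L_3(n) = (n + 3)(n + 2)(n + 1) / 6
Then P(n) = 8·L_0(n) - 1·L_1(n) + 0·L_2(n) + 5·L_3(n).
Expanding and collecting terms gives P(n) = -n³ - n² + 5n + 5.
Check: P(-1) = 0. ✓

P(n) = -n^3 - n^2 + 5n + 5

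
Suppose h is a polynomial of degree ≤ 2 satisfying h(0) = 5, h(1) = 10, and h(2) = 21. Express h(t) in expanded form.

h(t) = 3t^2 + 2t + 5

Using the Lagrange interpolation formula with nodes 0, 1, 2:
  L_0(t) = (t - 1)(t - 2) / 2
  L_1(t) = t(t - 2) / -1
  L_2(t) = t(t - 1) / 2
Then h(t) = 5·L_0(t) + 10·L_1(t) + 21·L_2(t).
Expanding and collecting terms gives h(t) = 3t^2 + 2t + 5.
Check: h(1) = 10. ✓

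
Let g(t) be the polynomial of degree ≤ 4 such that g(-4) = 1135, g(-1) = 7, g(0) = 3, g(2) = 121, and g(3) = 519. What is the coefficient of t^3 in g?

3

Write g(t) = at^4 + bt^3 + ct^2 + dt + e. Substituting each data point gives a linear system:
  256a - 64b + 16c - 4d + e = 1135
  a - b + c - d + e = 7
  e = 3
  16a + 8b + 4c + 2d + e = 121
  81a + 27b + 9c + 3d + e = 519
Solving the system yields a = 5, b = 3, c = 3, d = 1, e = 3.
So g(t) = 5t^4 + 3t^3 + 3t^2 + t + 3.
The coefficient of t^3 is 3.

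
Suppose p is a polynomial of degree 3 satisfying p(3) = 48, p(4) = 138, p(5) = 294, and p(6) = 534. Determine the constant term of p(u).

Write p(u) = au^3 + bu^2 + cu + d. Substituting each data point gives a linear system:
  27a + 9b + 3c + d = 48
  64a + 16b + 4c + d = 138
  125a + 25b + 5c + d = 294
  216a + 36b + 6c + d = 534
Solving the system yields a = 3, b = -3, c = 0, d = -6.
So p(u) = 3u^3 - 3u^2 - 6.
The constant term is -6.

-6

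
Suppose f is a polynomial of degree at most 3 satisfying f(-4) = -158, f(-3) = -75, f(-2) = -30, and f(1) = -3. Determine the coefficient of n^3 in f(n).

2

Write f(n) = an^3 + bn^2 + cn + d. Substituting each data point gives a linear system:
  -64a + 16b - 4c + d = -158
  -27a + 9b - 3c + d = -75
  -8a + 4b - 2c + d = -30
  a + b + c + d = -3
Solving the system yields a = 2, b = -1, c = 2, d = -6.
So f(n) = 2n^3 - n^2 + 2n - 6.
The leading coefficient is 2.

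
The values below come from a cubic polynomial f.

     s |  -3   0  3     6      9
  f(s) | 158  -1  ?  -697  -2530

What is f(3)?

-70

The 4 known points determine the degree-3 polynomial uniquely.
Write f(s) = as^3 + bs^2 + cs + d. Substituting each data point gives a linear system:
  -27a + 9b - 3c + d = 158
  d = -1
  216a + 36b + 6c + d = -697
  729a + 81b + 9c + d = -2530
Solving the system yields a = -4, b = 5, c = -2, d = -1.
So f(s) = -4s^3 + 5s^2 - 2s - 1.
Then f(3) = -70.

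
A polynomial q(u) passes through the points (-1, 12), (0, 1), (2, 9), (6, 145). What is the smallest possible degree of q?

2

Divided differences on the nodes -1, 0, 2, 6:
  order 0: 12  1  9  145
  order 1: -11  4  34
  order 2: 5  5
  order 3: 0
The order-2 divided differences are all 5 (nonzero) and every higher order vanishes, so the data lies on a polynomial of degree exactly 2.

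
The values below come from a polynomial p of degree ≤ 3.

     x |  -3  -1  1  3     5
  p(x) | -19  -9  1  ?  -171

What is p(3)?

The 4 known points determine the degree-3 polynomial uniquely.
Write p(x) = ax^3 + bx^2 + cx + d. Substituting each data point gives a linear system:
  -27a + 9b - 3c + d = -19
  -a + b - c + d = -9
  a + b + c + d = 1
  125a + 25b + 5c + d = -171
Solving the system yields a = -1, b = -3, c = 6, d = -1.
So p(x) = -x³ - 3x² + 6x - 1.
Then p(3) = -37.

-37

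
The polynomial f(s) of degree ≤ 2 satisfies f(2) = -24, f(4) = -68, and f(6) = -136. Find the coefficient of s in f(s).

-4

Write f(s) = as^2 + bs + c. Substituting each data point gives a linear system:
  4a + 2b + c = -24
  16a + 4b + c = -68
  36a + 6b + c = -136
Solving the system yields a = -3, b = -4, c = -4.
So f(s) = -3s² - 4s - 4.
The coefficient of s is -4.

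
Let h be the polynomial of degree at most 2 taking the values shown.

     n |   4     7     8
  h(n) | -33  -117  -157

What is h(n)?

h(n) = -3n^2 + 5n - 5

Write h(n) = an^2 + bn + c. Substituting each data point gives a linear system:
  16a + 4b + c = -33
  49a + 7b + c = -117
  64a + 8b + c = -157
Solving the system yields a = -3, b = 5, c = -5.
So h(n) = -3n² + 5n - 5.
Check: h(4) = -33. ✓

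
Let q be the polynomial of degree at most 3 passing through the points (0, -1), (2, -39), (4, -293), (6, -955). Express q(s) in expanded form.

Write q(s) = as^3 + bs^2 + cs + d. Substituting each data point gives a linear system:
  d = -1
  8a + 4b + 2c + d = -39
  64a + 16b + 4c + d = -293
  216a + 36b + 6c + d = -955
Solving the system yields a = -4, b = -3, c = 3, d = -1.
So q(s) = -4s^3 - 3s^2 + 3s - 1.
Check: q(2) = -39. ✓

q(s) = -4s^3 - 3s^2 + 3s - 1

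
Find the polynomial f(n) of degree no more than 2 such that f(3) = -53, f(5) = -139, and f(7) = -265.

f(n) = -5n^2 - 3n + 1

Write f(n) = an^2 + bn + c. Substituting each data point gives a linear system:
  9a + 3b + c = -53
  25a + 5b + c = -139
  49a + 7b + c = -265
Solving the system yields a = -5, b = -3, c = 1.
So f(n) = -5n² - 3n + 1.
Check: f(3) = -53. ✓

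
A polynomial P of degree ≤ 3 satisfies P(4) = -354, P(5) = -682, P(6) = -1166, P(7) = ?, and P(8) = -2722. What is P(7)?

-1836

On equispaced nodes a degree-3 polynomial has vanishing fourth forward difference, so
  P(4) - 4·P(5) + 6·P(6) - 4·P(7) + P(8) = 0.
Substituting the known values and solving for P(7):
  -4·P(7) = 7344
  P(7) = -1836.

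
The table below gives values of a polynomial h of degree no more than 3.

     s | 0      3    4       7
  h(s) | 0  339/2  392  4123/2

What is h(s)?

Using the Lagrange interpolation formula with nodes 0, 3, 4, 7:
  L_0(s) = (s - 3)(s - 4)(s - 7) / -84
  L_1(s) = s(s - 4)(s - 7) / 12
  L_2(s) = s(s - 3)(s - 7) / -12
  L_3(s) = s(s - 3)(s - 4) / 84
Then h(s) = 0·L_0(s) + 339/2·L_1(s) + 392·L_2(s) + 4123/2·L_3(s).
Expanding and collecting terms gives h(s) = 6s³ - (1/2)s² + 4s.
Check: h(4) = 392. ✓

h(s) = 6s^3 - (1/2)s^2 + 4s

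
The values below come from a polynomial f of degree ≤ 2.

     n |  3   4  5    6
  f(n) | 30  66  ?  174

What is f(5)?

114

On equispaced nodes a degree-2 polynomial has vanishing third forward difference, so
  - f(3) + 3·f(4) - 3·f(5) + f(6) = 0.
Substituting the known values and solving for f(5):
  -3·f(5) = -342
  f(5) = 114.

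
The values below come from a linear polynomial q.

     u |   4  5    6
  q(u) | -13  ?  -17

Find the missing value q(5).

-15

The 2 known points determine the degree-1 polynomial uniquely.
Write q(u) = au + b. Substituting each data point gives a linear system:
  4a + b = -13
  6a + b = -17
Solving the system yields a = -2, b = -5.
So q(u) = -2u - 5.
Then q(5) = -15.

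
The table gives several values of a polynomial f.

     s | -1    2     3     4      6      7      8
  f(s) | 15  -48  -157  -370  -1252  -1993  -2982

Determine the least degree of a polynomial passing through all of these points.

3

Divided differences on the nodes -1, 2, 3, 4, 6, 7, 8:
  order 0: 15  -48  -157  -370  -1252  -1993  -2982
  order 1: -21  -109  -213  -441  -741  -989
  order 2: -22  -52  -76  -100  -124
  order 3: -6  -6  -6  -6
  order 4: 0  0  0
  order 5: 0  0
  order 6: 0
The order-3 divided differences are all -6 (nonzero) and every higher order vanishes, so the data lies on a polynomial of degree exactly 3.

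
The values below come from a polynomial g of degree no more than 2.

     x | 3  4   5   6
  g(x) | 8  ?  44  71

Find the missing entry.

23

The 3 known points determine the degree-2 polynomial uniquely.
Write g(x) = ax^2 + bx + c. Substituting each data point gives a linear system:
  9a + 3b + c = 8
  25a + 5b + c = 44
  36a + 6b + c = 71
Solving the system yields a = 3, b = -6, c = -1.
So g(x) = 3x^2 - 6x - 1.
Then g(4) = 23.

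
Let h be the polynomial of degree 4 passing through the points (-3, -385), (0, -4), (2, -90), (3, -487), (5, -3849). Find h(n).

Write h(n) = an^4 + bn^3 + cn^2 + dn + e. Substituting each data point gives a linear system:
  81a - 27b + 9c - 3d + e = -385
  e = -4
  16a + 8b + 4c + 2d + e = -90
  81a + 27b + 9c + 3d + e = -487
  625a + 125b + 25c + 5d + e = -3849
Solving the system yields a = -6, b = -2, c = 6, d = 1, e = -4.
So h(n) = -6n⁴ - 2n³ + 6n² + n - 4.
Check: h(2) = -90. ✓

h(n) = -6n^4 - 2n^3 + 6n^2 + n - 4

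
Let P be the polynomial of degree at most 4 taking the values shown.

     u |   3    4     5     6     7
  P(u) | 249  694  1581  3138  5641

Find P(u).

P(u) = 2u^4 + 2u^3 + 3u^2 + 6

Using the Lagrange interpolation formula with nodes 3, 4, 5, 6, 7:
  L_0(u) = (u - 4)(u - 5)(u - 6)(u - 7) / 24
  L_1(u) = (u - 3)(u - 5)(u - 6)(u - 7) / -6
  L_2(u) = (u - 3)(u - 4)(u - 6)(u - 7) / 4
  L_3(u) = (u - 3)(u - 4)(u - 5)(u - 7) / -6
  L_4(u) = (u - 3)(u - 4)(u - 5)(u - 6) / 24
Then P(u) = 249·L_0(u) + 694·L_1(u) + 1581·L_2(u) + 3138·L_3(u) + 5641·L_4(u).
Expanding and collecting terms gives P(u) = 2u^4 + 2u^3 + 3u^2 + 6.
Check: P(5) = 1581. ✓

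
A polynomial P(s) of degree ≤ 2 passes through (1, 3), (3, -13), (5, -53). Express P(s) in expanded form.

Using the Lagrange interpolation formula with nodes 1, 3, 5:
  L_0(s) = (s - 3)(s - 5) / 8
  L_1(s) = (s - 1)(s - 5) / -4
  L_2(s) = (s - 1)(s - 3) / 8
Then P(s) = 3·L_0(s) - 13·L_1(s) - 53·L_2(s).
Expanding and collecting terms gives P(s) = -3s² + 4s + 2.
Check: P(1) = 3. ✓

P(s) = -3s^2 + 4s + 2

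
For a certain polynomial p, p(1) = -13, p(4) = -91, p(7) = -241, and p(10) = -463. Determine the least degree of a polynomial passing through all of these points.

2

Forward differences of the values at s = 1, 4, 7, 10:
  p  : -13  -91  -241  -463
  Δ  : -78  -150  -222
  Δ^2: -72  -72
  Δ^3: 0
The second differences are constant (-72) and nonzero, while all higher differences vanish, so the minimal degree is 2.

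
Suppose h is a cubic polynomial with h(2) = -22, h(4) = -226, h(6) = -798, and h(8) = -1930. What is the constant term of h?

Write h(s) = as^3 + bs^2 + cs + d. Substituting each data point gives a linear system:
  8a + 4b + 2c + d = -22
  64a + 16b + 4c + d = -226
  216a + 36b + 6c + d = -798
  512a + 64b + 8c + d = -1930
Solving the system yields a = -4, b = 2, c = -2, d = 6.
So h(s) = -4s³ + 2s² - 2s + 6.
The constant term is 6.

6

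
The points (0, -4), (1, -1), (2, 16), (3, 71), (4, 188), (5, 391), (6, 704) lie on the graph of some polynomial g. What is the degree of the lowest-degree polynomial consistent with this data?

Forward differences of the values at s = 0, 1, 2, 3, 4, 5, 6:
  g  : -4  -1  16  71  188  391  704
  Δ  : 3  17  55  117  203  313
  Δ^2: 14  38  62  86  110
  Δ^3: 24  24  24  24
  Δ^4: 0  0  0
  Δ^5: 0  0
  Δ^6: 0
The third differences are constant (24) and nonzero, while all higher differences vanish, so the minimal degree is 3.

3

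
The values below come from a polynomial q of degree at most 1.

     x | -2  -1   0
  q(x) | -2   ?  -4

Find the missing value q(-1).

The 2 known points determine the degree-1 polynomial uniquely.
Write q(x) = ax + b. Substituting each data point gives a linear system:
  -2a + b = -2
  b = -4
Solving the system yields a = -1, b = -4.
So q(x) = -x - 4.
Then q(-1) = -3.

-3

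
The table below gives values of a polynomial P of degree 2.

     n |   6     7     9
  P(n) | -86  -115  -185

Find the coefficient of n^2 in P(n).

-2

Write P(n) = an^2 + bn + c. Substituting each data point gives a linear system:
  36a + 6b + c = -86
  49a + 7b + c = -115
  81a + 9b + c = -185
Solving the system yields a = -2, b = -3, c = 4.
So P(n) = -2n² - 3n + 4.
The leading coefficient is -2.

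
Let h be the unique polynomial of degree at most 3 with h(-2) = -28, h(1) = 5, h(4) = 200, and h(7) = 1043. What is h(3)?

87

Forward differences of the values at u = -2, 1, 4, 7:
  h  : -28  5  200  1043
  Δ  : 33  195  843
  Δ^2: 162  648
  Δ^3: 486
The third differences are constant, confirming degree 3.
Interpolating (Newton forward form) and evaluating at u = 3 gives h(3) = 87.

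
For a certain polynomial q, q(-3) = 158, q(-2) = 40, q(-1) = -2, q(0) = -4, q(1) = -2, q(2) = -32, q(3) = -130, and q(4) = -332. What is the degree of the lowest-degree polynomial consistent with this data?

Forward differences of the values at u = -3, -2, -1, 0, 1, 2, 3, 4:
  q  : 158  40  -2  -4  -2  -32  -130  -332
  Δ  : -118  -42  -2  2  -30  -98  -202
  Δ^2: 76  40  4  -32  -68  -104
  Δ^3: -36  -36  -36  -36  -36
  Δ^4: 0  0  0  0
  Δ^5: 0  0  0
  Δ^6: 0  0
  Δ^7: 0
The third differences are constant (-36) and nonzero, while all higher differences vanish, so the minimal degree is 3.

3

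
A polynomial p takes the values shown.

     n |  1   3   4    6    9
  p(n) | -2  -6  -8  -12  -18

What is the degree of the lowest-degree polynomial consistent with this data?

Divided differences on the nodes 1, 3, 4, 6, 9:
  order 0: -2  -6  -8  -12  -18
  order 1: -2  -2  -2  -2
  order 2: 0  0  0
  order 3: 0  0
  order 4: 0
The order-1 divided differences are all -2 (nonzero) and every higher order vanishes, so the data lies on a polynomial of degree exactly 1.

1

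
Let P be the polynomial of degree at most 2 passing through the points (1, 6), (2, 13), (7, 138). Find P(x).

Using the Lagrange interpolation formula with nodes 1, 2, 7:
  L_0(x) = (x - 2)(x - 7) / 6
  L_1(x) = (x - 1)(x - 7) / -5
  L_2(x) = (x - 1)(x - 2) / 30
Then P(x) = 6·L_0(x) + 13·L_1(x) + 138·L_2(x).
Expanding and collecting terms gives P(x) = 3x^2 - 2x + 5.
Check: P(2) = 13. ✓

P(x) = 3x^2 - 2x + 5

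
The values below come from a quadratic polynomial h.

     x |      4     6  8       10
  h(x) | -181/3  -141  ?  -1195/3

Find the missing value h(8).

The 3 known points determine the degree-2 polynomial uniquely.
Write h(x) = ax^2 + bx + c. Substituting each data point gives a linear system:
  16a + 4b + c = -181/3
  36a + 6b + c = -141
  100a + 10b + c = -1195/3
Solving the system yields a = -4, b = -1/3, c = 5.
So h(x) = -4x² - (1/3)x + 5.
Then h(8) = -761/3.

-761/3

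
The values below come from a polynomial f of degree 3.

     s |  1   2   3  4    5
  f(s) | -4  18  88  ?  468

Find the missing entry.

230

The 4 known points determine the degree-3 polynomial uniquely.
Write f(s) = as^3 + bs^2 + cs + d. Substituting each data point gives a linear system:
  a + b + c + d = -4
  8a + 4b + 2c + d = 18
  27a + 9b + 3c + d = 88
  125a + 25b + 5c + d = 468
Solving the system yields a = 4, b = 0, c = -6, d = -2.
So f(s) = 4s³ - 6s - 2.
Then f(4) = 230.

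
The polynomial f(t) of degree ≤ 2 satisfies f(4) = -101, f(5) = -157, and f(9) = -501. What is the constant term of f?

3

Write f(t) = at^2 + bt + c. Substituting each data point gives a linear system:
  16a + 4b + c = -101
  25a + 5b + c = -157
  81a + 9b + c = -501
Solving the system yields a = -6, b = -2, c = 3.
So f(t) = -6t² - 2t + 3.
The constant term is 3.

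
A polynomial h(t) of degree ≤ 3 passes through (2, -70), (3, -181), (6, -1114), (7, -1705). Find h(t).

Using the Lagrange interpolation formula with nodes 2, 3, 6, 7:
  L_0(t) = (t - 3)(t - 6)(t - 7) / -20
  L_1(t) = (t - 2)(t - 6)(t - 7) / 12
  L_2(t) = (t - 2)(t - 3)(t - 7) / -12
  L_3(t) = (t - 2)(t - 3)(t - 6) / 20
Then h(t) = -70·L_0(t) - 181·L_1(t) - 1114·L_2(t) - 1705·L_3(t).
Expanding and collecting terms gives h(t) = -4t^3 - 6t^2 - 5t - 4.
Check: h(2) = -70. ✓

h(t) = -4t^3 - 6t^2 - 5t - 4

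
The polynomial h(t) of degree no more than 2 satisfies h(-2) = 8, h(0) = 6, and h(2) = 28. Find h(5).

106

Write h(t) = at^2 + bt + c. Substituting each data point gives a linear system:
  4a - 2b + c = 8
  c = 6
  4a + 2b + c = 28
Solving the system yields a = 3, b = 5, c = 6.
So h(t) = 3t^2 + 5t + 6.
Then h(5) = 106.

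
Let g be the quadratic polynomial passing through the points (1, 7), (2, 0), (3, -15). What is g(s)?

g(s) = -4s^2 + 5s + 6

Write g(s) = as^2 + bs + c. Substituting each data point gives a linear system:
  a + b + c = 7
  4a + 2b + c = 0
  9a + 3b + c = -15
Solving the system yields a = -4, b = 5, c = 6.
So g(s) = -4s² + 5s + 6.
Check: g(2) = 0. ✓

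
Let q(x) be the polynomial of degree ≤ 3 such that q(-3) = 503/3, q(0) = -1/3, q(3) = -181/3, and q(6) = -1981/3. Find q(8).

Using the Lagrange interpolation formula with nodes -3, 0, 3, 6:
  L_0(x) = x(x - 3)(x - 6) / -162
  L_1(x) = (x + 3)(x - 3)(x - 6) / 54
  L_2(x) = (x + 3)x(x - 6) / -54
  L_3(x) = (x + 3)x(x - 3) / 162
Then q(x) = 503/3·L_0(x) - 1/3·L_1(x) - 181/3·L_2(x) - 1981/3·L_3(x).
Expanding and collecting terms gives q(x) = -4x^3 + 6x^2 - 2x - 1/3.
Evaluating at x = 8: q(8) = -5041/3.

-5041/3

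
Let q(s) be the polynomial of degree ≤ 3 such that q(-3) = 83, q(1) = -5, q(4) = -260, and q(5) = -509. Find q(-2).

16

Using the Lagrange interpolation formula with nodes -3, 1, 4, 5:
  L_0(s) = (s - 1)(s - 4)(s - 5) / -224
  L_1(s) = (s + 3)(s - 4)(s - 5) / 48
  L_2(s) = (s + 3)(s - 1)(s - 5) / -21
  L_3(s) = (s + 3)(s - 1)(s - 4) / 32
Then q(s) = 83·L_0(s) - 5·L_1(s) - 260·L_2(s) - 509·L_3(s).
Expanding and collecting terms gives q(s) = -4s^3 - s^2 + 4s - 4.
Evaluating at s = -2: q(-2) = 16.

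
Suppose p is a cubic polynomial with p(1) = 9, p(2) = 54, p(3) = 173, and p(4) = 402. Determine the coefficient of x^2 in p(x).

Write p(x) = ax^3 + bx^2 + cx + d. Substituting each data point gives a linear system:
  a + b + c + d = 9
  8a + 4b + 2c + d = 54
  27a + 9b + 3c + d = 173
  64a + 16b + 4c + d = 402
Solving the system yields a = 6, b = 1, c = 0, d = 2.
So p(x) = 6x³ + x² + 2.
The coefficient of x^2 is 1.

1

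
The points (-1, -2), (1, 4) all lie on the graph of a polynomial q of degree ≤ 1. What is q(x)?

q(x) = 3x + 1

Write q(x) = ax + b. Substituting each data point gives a linear system:
  -a + b = -2
  a + b = 4
Solving the system yields a = 3, b = 1.
So q(x) = 3x + 1.
Check: q(1) = 4. ✓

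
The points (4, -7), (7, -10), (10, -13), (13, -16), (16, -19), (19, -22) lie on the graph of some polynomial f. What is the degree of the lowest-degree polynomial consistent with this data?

1

Forward differences of the values at x = 4, 7, 10, 13, 16, 19:
  f  : -7  -10  -13  -16  -19  -22
  Δ  : -3  -3  -3  -3  -3
  Δ^2: 0  0  0  0
  Δ^3: 0  0  0
  Δ^4: 0  0
  Δ^5: 0
The first differences are constant (-3) and nonzero, while all higher differences vanish, so the minimal degree is 1.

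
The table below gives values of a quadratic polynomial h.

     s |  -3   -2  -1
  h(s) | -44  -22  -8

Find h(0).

-2

Using the Lagrange interpolation formula with nodes -3, -2, -1:
  L_0(s) = (s + 2)(s + 1) / 2
  L_1(s) = (s + 3)(s + 1) / -1
  L_2(s) = (s + 3)(s + 2) / 2
Then h(s) = -44·L_0(s) - 22·L_1(s) - 8·L_2(s).
Expanding and collecting terms gives h(s) = -4s^2 + 2s - 2.
Evaluating at s = 0: h(0) = -2.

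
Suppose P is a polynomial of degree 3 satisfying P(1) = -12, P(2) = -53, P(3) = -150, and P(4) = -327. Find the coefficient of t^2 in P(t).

Write P(t) = at^3 + bt^2 + ct + d. Substituting each data point gives a linear system:
  a + b + c + d = -12
  8a + 4b + 2c + d = -53
  27a + 9b + 3c + d = -150
  64a + 16b + 4c + d = -327
Solving the system yields a = -4, b = -4, c = -1, d = -3.
So P(t) = -4t³ - 4t² - t - 3.
The coefficient of t^2 is -4.

-4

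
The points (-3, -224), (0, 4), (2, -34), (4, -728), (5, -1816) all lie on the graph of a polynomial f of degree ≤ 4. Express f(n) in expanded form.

Using the Lagrange interpolation formula with nodes -3, 0, 2, 4, 5:
  L_0(n) = n(n - 2)(n - 4)(n - 5) / 840
  L_1(n) = (n + 3)(n - 2)(n - 4)(n - 5) / -120
  L_2(n) = (n + 3)n(n - 4)(n - 5) / 60
  L_3(n) = (n + 3)n(n - 2)(n - 5) / -56
  L_4(n) = (n + 3)n(n - 2)(n - 4) / 120
Then f(n) = -224·L_0(n) + 4·L_1(n) - 34·L_2(n) - 728·L_3(n) - 1816·L_4(n).
Expanding and collecting terms gives f(n) = -3n^4 + 2n^2 + n + 4.
Check: f(0) = 4. ✓

f(n) = -3n^4 + 2n^2 + n + 4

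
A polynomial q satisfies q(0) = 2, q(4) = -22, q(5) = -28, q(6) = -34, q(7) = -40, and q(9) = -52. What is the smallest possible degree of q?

1

Divided differences on the nodes 0, 4, 5, 6, 7, 9:
  order 0: 2  -22  -28  -34  -40  -52
  order 1: -6  -6  -6  -6  -6
  order 2: 0  0  0  0
  order 3: 0  0  0
  order 4: 0  0
  order 5: 0
The order-1 divided differences are all -6 (nonzero) and every higher order vanishes, so the data lies on a polynomial of degree exactly 1.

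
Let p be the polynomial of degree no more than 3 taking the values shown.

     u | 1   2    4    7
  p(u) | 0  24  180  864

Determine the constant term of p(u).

-4

Write p(u) = au^3 + bu^2 + cu + d. Substituting each data point gives a linear system:
  a + b + c + d = 0
  8a + 4b + 2c + d = 24
  64a + 16b + 4c + d = 180
  343a + 49b + 7c + d = 864
Solving the system yields a = 2, b = 4, c = -2, d = -4.
So p(u) = 2u³ + 4u² - 2u - 4.
The constant term is -4.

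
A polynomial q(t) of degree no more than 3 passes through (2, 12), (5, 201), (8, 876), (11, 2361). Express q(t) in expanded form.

q(t) = 2t^3 - 3t^2 + 6t - 4

Using the Lagrange interpolation formula with nodes 2, 5, 8, 11:
  L_0(t) = (t - 5)(t - 8)(t - 11) / -162
  L_1(t) = (t - 2)(t - 8)(t - 11) / 54
  L_2(t) = (t - 2)(t - 5)(t - 11) / -54
  L_3(t) = (t - 2)(t - 5)(t - 8) / 162
Then q(t) = 12·L_0(t) + 201·L_1(t) + 876·L_2(t) + 2361·L_3(t).
Expanding and collecting terms gives q(t) = 2t^3 - 3t^2 + 6t - 4.
Check: q(11) = 2361. ✓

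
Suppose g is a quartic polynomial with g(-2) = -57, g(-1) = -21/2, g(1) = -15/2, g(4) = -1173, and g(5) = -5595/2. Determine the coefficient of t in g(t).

4

Write g(t) = at^4 + bt^3 + ct^2 + dt + e. Substituting each data point gives a linear system:
  16a - 8b + 4c - 2d + e = -57
  a - b + c - d + e = -21/2
  a + b + c + d + e = -15/2
  256a + 64b + 16c + 4d + e = -1173
  625a + 125b + 25c + 5d + e = -5595/2
Solving the system yields a = -4, b = -5/2, c = 0, d = 4, e = -5.
So g(t) = -4t⁴ - (5/2)t³ + 4t - 5.
The coefficient of t is 4.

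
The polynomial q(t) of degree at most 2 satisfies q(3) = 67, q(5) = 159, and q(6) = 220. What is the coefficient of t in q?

Write q(t) = at^2 + bt + c. Substituting each data point gives a linear system:
  9a + 3b + c = 67
  25a + 5b + c = 159
  36a + 6b + c = 220
Solving the system yields a = 5, b = 6, c = 4.
So q(t) = 5t^2 + 6t + 4.
The coefficient of t is 6.

6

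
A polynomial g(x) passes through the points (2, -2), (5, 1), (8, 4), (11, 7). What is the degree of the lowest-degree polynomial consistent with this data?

Forward differences of the values at x = 2, 5, 8, 11:
  g  : -2  1  4  7
  Δ  : 3  3  3
  Δ^2: 0  0
  Δ^3: 0
The first differences are constant (3) and nonzero, while all higher differences vanish, so the minimal degree is 1.

1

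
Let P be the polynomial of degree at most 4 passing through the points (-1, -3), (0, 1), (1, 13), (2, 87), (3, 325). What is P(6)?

Forward differences of the values at s = -1, 0, 1, 2, 3:
  P  : -3  1  13  87  325
  Δ  : 4  12  74  238
  Δ^2: 8  62  164
  Δ^3: 54  102
  Δ^4: 48
The fourth differences are constant, confirming degree 4.
Interpolating (Newton forward form) and evaluating at s = 6 gives P(6) = 3763.

3763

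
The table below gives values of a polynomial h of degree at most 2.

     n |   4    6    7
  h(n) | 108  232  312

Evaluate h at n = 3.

64

Write h(n) = an^2 + bn + c. Substituting each data point gives a linear system:
  16a + 4b + c = 108
  36a + 6b + c = 232
  49a + 7b + c = 312
Solving the system yields a = 6, b = 2, c = 4.
So h(n) = 6n^2 + 2n + 4.
Then h(3) = 64.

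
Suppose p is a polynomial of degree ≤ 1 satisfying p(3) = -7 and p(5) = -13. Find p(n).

Write p(n) = an + b. Substituting each data point gives a linear system:
  3a + b = -7
  5a + b = -13
Solving the system yields a = -3, b = 2.
So p(n) = -3n + 2.
Check: p(3) = -7. ✓

p(n) = -3n + 2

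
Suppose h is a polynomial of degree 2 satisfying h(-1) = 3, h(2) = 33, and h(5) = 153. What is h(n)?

h(n) = 5n^2 + 5n + 3

Write h(n) = an^2 + bn + c. Substituting each data point gives a linear system:
  a - b + c = 3
  4a + 2b + c = 33
  25a + 5b + c = 153
Solving the system yields a = 5, b = 5, c = 3.
So h(n) = 5n^2 + 5n + 3.
Check: h(5) = 153. ✓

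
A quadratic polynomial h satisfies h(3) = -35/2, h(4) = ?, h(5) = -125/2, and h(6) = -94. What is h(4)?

On equispaced nodes a degree-2 polynomial has vanishing third forward difference, so
  - h(3) + 3·h(4) - 3·h(5) + h(6) = 0.
Substituting the known values and solving for h(4):
  3·h(4) = -111
  h(4) = -37.

-37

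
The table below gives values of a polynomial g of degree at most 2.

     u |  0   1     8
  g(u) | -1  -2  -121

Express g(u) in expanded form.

Using the Lagrange interpolation formula with nodes 0, 1, 8:
  L_0(u) = (u - 1)(u - 8) / 8
  L_1(u) = u(u - 8) / -7
  L_2(u) = u(u - 1) / 56
Then g(u) = -1·L_0(u) - 2·L_1(u) - 121·L_2(u).
Expanding and collecting terms gives g(u) = -2u^2 + u - 1.
Check: g(0) = -1. ✓

g(u) = -2u^2 + u - 1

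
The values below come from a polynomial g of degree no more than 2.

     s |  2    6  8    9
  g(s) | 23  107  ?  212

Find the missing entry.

The 3 known points determine the degree-2 polynomial uniquely.
Write g(s) = as^2 + bs + c. Substituting each data point gives a linear system:
  4a + 2b + c = 23
  36a + 6b + c = 107
  81a + 9b + c = 212
Solving the system yields a = 2, b = 5, c = 5.
So g(s) = 2s^2 + 5s + 5.
Then g(8) = 173.

173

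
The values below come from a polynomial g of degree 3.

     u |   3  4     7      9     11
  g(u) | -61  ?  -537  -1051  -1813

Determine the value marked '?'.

The 4 known points determine the degree-3 polynomial uniquely.
Write g(u) = au^3 + bu^2 + cu + d. Substituting each data point gives a linear system:
  27a + 9b + 3c + d = -61
  343a + 49b + 7c + d = -537
  729a + 81b + 9c + d = -1051
  1331a + 121b + 11c + d = -1813
Solving the system yields a = -1, b = -4, c = 0, d = 2.
So g(u) = -u³ - 4u² + 2.
Then g(4) = -126.

-126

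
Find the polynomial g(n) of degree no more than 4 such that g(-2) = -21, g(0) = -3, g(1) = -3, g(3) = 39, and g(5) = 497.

g(n) = n^4 - 6n^2 + 5n - 3

Write g(n) = an^4 + bn^3 + cn^2 + dn + e. Substituting each data point gives a linear system:
  16a - 8b + 4c - 2d + e = -21
  e = -3
  a + b + c + d + e = -3
  81a + 27b + 9c + 3d + e = 39
  625a + 125b + 25c + 5d + e = 497
Solving the system yields a = 1, b = 0, c = -6, d = 5, e = -3.
So g(n) = n⁴ - 6n² + 5n - 3.
Check: g(-2) = -21. ✓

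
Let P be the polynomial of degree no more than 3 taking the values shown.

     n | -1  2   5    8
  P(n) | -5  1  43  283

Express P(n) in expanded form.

P(n) = n^3 - 4n^2 + 3n + 3

Write P(n) = an^3 + bn^2 + cn + d. Substituting each data point gives a linear system:
  -a + b - c + d = -5
  8a + 4b + 2c + d = 1
  125a + 25b + 5c + d = 43
  512a + 64b + 8c + d = 283
Solving the system yields a = 1, b = -4, c = 3, d = 3.
So P(n) = n^3 - 4n^2 + 3n + 3.
Check: P(8) = 283. ✓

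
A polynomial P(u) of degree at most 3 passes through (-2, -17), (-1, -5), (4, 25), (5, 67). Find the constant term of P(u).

-3

Write P(u) = au^3 + bu^2 + cu + d. Substituting each data point gives a linear system:
  -8a + 4b - 2c + d = -17
  -a + b - c + d = -5
  64a + 16b + 4c + d = 25
  125a + 25b + 5c + d = 67
Solving the system yields a = 1, b = -2, c = -1, d = -3.
So P(u) = u³ - 2u² - u - 3.
The constant term is -3.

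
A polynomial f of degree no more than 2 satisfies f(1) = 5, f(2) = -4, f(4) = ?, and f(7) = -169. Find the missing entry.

-46

The 3 known points determine the degree-2 polynomial uniquely.
Write f(x) = ax^2 + bx + c. Substituting each data point gives a linear system:
  a + b + c = 5
  4a + 2b + c = -4
  49a + 7b + c = -169
Solving the system yields a = -4, b = 3, c = 6.
So f(x) = -4x² + 3x + 6.
Then f(4) = -46.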